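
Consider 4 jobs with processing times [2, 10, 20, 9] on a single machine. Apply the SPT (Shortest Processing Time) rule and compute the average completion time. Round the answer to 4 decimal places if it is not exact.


Sort jobs by processing time (SPT order): [2, 9, 10, 20]
Compute completion times sequentially:
  Job 1: processing = 2, completes at 2
  Job 2: processing = 9, completes at 11
  Job 3: processing = 10, completes at 21
  Job 4: processing = 20, completes at 41
Sum of completion times = 75
Average completion time = 75/4 = 18.75

18.75


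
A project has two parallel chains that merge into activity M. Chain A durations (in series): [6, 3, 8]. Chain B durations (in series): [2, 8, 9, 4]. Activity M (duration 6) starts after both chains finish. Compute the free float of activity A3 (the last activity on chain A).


ES(A3) = sum of predecessors on chain A = 9
EF(A3) = ES + duration = 9 + 8 = 17
Successor of A3 is M. ES(M) = max(sum(A), sum(B)) = max(17, 23) = 23
Free float = ES(successor) - EF(current) = 23 - 17 = 6

6


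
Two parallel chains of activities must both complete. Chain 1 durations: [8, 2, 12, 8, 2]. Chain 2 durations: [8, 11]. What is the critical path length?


Path A total = 8 + 2 + 12 + 8 + 2 = 32
Path B total = 8 + 11 = 19
Critical path = longest path = max(32, 19) = 32

32


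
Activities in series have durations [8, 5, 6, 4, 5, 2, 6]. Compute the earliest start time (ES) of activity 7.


Activity 7 starts after activities 1 through 6 complete.
Predecessor durations: [8, 5, 6, 4, 5, 2]
ES = 8 + 5 + 6 + 4 + 5 + 2 = 30

30


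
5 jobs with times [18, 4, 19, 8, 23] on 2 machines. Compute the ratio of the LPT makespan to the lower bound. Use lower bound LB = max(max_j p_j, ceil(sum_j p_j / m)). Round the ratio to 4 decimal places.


LPT order: [23, 19, 18, 8, 4]
Machine loads after assignment: [35, 37]
LPT makespan = 37
Lower bound = max(max_job, ceil(total/2)) = max(23, 36) = 36
Ratio = 37 / 36 = 1.0278

1.0278


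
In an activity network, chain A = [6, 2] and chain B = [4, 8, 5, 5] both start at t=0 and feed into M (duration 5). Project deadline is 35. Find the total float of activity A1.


Forward pass: ES(A1) = sum of predecessors on chain A = 0
EF = ES + duration = 0 + 6 = 6
Backward pass: LF(M) = deadline = 35; LS(M) = 35 - 5 = 30
LF(A1) = LS(M) - sum(successors on chain A) = 30 - 2 = 28
LS = LF - duration = 28 - 6 = 22
Total float = LS - ES = 22 - 0 = 22

22


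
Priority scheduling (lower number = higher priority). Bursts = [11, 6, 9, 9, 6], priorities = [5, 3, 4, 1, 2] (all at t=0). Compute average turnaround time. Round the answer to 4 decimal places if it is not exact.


Sort by priority (ascending = highest first):
Order: [(1, 9), (2, 6), (3, 6), (4, 9), (5, 11)]
Completion times:
  Priority 1, burst=9, C=9
  Priority 2, burst=6, C=15
  Priority 3, burst=6, C=21
  Priority 4, burst=9, C=30
  Priority 5, burst=11, C=41
Average turnaround = 116/5 = 23.2

23.2


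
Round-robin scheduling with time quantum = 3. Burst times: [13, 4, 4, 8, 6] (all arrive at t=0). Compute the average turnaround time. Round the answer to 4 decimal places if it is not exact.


Time quantum = 3
Execution trace:
  J1 runs 3 units, time = 3
  J2 runs 3 units, time = 6
  J3 runs 3 units, time = 9
  J4 runs 3 units, time = 12
  J5 runs 3 units, time = 15
  J1 runs 3 units, time = 18
  J2 runs 1 units, time = 19
  J3 runs 1 units, time = 20
  J4 runs 3 units, time = 23
  J5 runs 3 units, time = 26
  J1 runs 3 units, time = 29
  J4 runs 2 units, time = 31
  J1 runs 3 units, time = 34
  J1 runs 1 units, time = 35
Finish times: [35, 19, 20, 31, 26]
Average turnaround = 131/5 = 26.2

26.2


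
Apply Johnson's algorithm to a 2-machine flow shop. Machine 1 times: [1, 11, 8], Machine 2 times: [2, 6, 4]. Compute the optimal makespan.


Apply Johnson's rule:
  Group 1 (a <= b): [(1, 1, 2)]
  Group 2 (a > b): [(2, 11, 6), (3, 8, 4)]
Optimal job order: [1, 2, 3]
Schedule:
  Job 1: M1 done at 1, M2 done at 3
  Job 2: M1 done at 12, M2 done at 18
  Job 3: M1 done at 20, M2 done at 24
Makespan = 24

24


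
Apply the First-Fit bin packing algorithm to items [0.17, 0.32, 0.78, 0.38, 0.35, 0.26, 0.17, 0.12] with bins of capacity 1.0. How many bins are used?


Place items sequentially using First-Fit:
  Item 0.17 -> new Bin 1
  Item 0.32 -> Bin 1 (now 0.49)
  Item 0.78 -> new Bin 2
  Item 0.38 -> Bin 1 (now 0.87)
  Item 0.35 -> new Bin 3
  Item 0.26 -> Bin 3 (now 0.61)
  Item 0.17 -> Bin 2 (now 0.95)
  Item 0.12 -> Bin 1 (now 0.99)
Total bins used = 3

3


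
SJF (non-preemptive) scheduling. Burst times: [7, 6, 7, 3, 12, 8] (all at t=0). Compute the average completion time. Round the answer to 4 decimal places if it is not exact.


SJF order (ascending): [3, 6, 7, 7, 8, 12]
Completion times:
  Job 1: burst=3, C=3
  Job 2: burst=6, C=9
  Job 3: burst=7, C=16
  Job 4: burst=7, C=23
  Job 5: burst=8, C=31
  Job 6: burst=12, C=43
Average completion = 125/6 = 20.8333

20.8333


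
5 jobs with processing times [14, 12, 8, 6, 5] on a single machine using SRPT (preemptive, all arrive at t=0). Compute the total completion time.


Since all jobs arrive at t=0, SRPT equals SPT ordering.
SPT order: [5, 6, 8, 12, 14]
Completion times:
  Job 1: p=5, C=5
  Job 2: p=6, C=11
  Job 3: p=8, C=19
  Job 4: p=12, C=31
  Job 5: p=14, C=45
Total completion time = 5 + 11 + 19 + 31 + 45 = 111

111


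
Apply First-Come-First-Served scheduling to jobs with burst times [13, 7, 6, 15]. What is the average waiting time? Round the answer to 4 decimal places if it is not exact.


FCFS order (as given): [13, 7, 6, 15]
Waiting times:
  Job 1: wait = 0
  Job 2: wait = 13
  Job 3: wait = 20
  Job 4: wait = 26
Sum of waiting times = 59
Average waiting time = 59/4 = 14.75

14.75


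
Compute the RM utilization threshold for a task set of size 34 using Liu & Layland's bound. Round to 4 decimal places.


Compute 2^(1/34) = 1.0205959096
Subtract 1: 1.0205959096 - 1 = 0.0205959096
Multiply by n: 34 * 0.0205959096 = 0.7002609264
Round to 4 dp: 0.7003

0.7003


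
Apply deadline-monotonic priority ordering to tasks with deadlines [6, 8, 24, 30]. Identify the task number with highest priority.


Sort tasks by relative deadline (ascending):
  Task 1: deadline = 6
  Task 2: deadline = 8
  Task 3: deadline = 24
  Task 4: deadline = 30
Priority order (highest first): [1, 2, 3, 4]
Highest priority task = 1

1


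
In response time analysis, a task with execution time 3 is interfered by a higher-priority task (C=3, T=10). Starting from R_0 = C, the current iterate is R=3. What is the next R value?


R_next = C + ceil(R_prev / T_hp) * C_hp
ceil(3 / 10) = ceil(0.3) = 1
Interference = 1 * 3 = 3
R_next = 3 + 3 = 6

6


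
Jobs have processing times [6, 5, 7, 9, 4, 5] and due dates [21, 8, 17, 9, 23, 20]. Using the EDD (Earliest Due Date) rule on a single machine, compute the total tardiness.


Sort by due date (EDD order): [(5, 8), (9, 9), (7, 17), (5, 20), (6, 21), (4, 23)]
Compute completion times and tardiness:
  Job 1: p=5, d=8, C=5, tardiness=max(0,5-8)=0
  Job 2: p=9, d=9, C=14, tardiness=max(0,14-9)=5
  Job 3: p=7, d=17, C=21, tardiness=max(0,21-17)=4
  Job 4: p=5, d=20, C=26, tardiness=max(0,26-20)=6
  Job 5: p=6, d=21, C=32, tardiness=max(0,32-21)=11
  Job 6: p=4, d=23, C=36, tardiness=max(0,36-23)=13
Total tardiness = 39

39


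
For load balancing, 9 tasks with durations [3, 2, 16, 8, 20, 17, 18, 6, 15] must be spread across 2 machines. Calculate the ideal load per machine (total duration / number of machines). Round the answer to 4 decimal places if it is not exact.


Total processing time = 3 + 2 + 16 + 8 + 20 + 17 + 18 + 6 + 15 = 105
Number of machines = 2
Ideal balanced load = 105 / 2 = 52.5

52.5


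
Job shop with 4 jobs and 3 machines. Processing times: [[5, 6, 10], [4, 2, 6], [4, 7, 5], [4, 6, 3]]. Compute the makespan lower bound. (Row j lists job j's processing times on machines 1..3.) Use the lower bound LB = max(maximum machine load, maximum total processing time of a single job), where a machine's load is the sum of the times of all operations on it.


Machine loads:
  Machine 1: 5 + 4 + 4 + 4 = 17
  Machine 2: 6 + 2 + 7 + 6 = 21
  Machine 3: 10 + 6 + 5 + 3 = 24
Max machine load = 24
Job totals:
  Job 1: 21
  Job 2: 12
  Job 3: 16
  Job 4: 13
Max job total = 21
Lower bound = max(24, 21) = 24

24


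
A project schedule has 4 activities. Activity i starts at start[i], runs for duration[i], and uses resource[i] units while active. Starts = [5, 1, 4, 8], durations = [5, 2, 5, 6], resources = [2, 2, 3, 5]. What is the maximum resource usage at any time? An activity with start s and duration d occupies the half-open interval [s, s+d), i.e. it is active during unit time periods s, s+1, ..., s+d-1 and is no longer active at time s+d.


Each activity i is active on [start_i, start_i + duration_i).
Compute total resource usage per time slot:
  t=0: active resources = [], total = 0
  t=1: active resources = [2], total = 2
  t=2: active resources = [2], total = 2
  t=3: active resources = [], total = 0
  t=4: active resources = [3], total = 3
  t=5: active resources = [2, 3], total = 5
  t=6: active resources = [2, 3], total = 5
  t=7: active resources = [2, 3], total = 5
  t=8: active resources = [2, 3, 5], total = 10
  t=9: active resources = [2, 5], total = 7
  t=10: active resources = [5], total = 5
  t=11: active resources = [5], total = 5
  t=12: active resources = [5], total = 5
  t=13: active resources = [5], total = 5
Peak resource demand = 10

10


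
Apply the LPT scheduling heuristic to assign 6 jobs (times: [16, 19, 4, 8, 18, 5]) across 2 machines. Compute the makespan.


Sort jobs in decreasing order (LPT): [19, 18, 16, 8, 5, 4]
Assign each job to the least loaded machine:
  Machine 1: jobs [19, 8, 5, 4], load = 36
  Machine 2: jobs [18, 16], load = 34
Makespan = max load = 36

36


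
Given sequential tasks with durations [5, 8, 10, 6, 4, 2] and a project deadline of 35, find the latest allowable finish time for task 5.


LF(activity 5) = deadline - sum of successor durations
Successors: activities 6 through 6 with durations [2]
Sum of successor durations = 2
LF = 35 - 2 = 33

33


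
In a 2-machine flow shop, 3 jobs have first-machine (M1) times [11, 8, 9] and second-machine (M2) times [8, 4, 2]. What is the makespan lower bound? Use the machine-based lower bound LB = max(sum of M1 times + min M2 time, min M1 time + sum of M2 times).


LB1 = sum(M1 times) + min(M2 times) = 28 + 2 = 30
LB2 = min(M1 times) + sum(M2 times) = 8 + 14 = 22
Lower bound = max(LB1, LB2) = max(30, 22) = 30

30


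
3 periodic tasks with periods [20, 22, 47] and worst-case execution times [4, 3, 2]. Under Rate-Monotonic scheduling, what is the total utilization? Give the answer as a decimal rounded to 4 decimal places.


Compute individual utilizations (exact fractions):
  Task 1: C/T = 4/20 = 1/5 (approx. 0.2)
  Task 2: C/T = 3/22 (approx. 0.1364)
  Task 3: C/T = 2/47 (approx. 0.0426)
Total utilization U = 1/5 + 3/22 + 2/47 = 1959/5170
Rounded to 4 decimal places: U = 0.3789
RM (Liu & Layland) bound for 3 tasks = 0.779763; compare with U = 1959/5170 (approx. 0.378917)
U <= bound, so schedulable by RM sufficient condition.

0.3789


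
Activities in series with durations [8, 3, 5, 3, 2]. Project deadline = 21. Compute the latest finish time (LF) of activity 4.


LF(activity 4) = deadline - sum of successor durations
Successors: activities 5 through 5 with durations [2]
Sum of successor durations = 2
LF = 21 - 2 = 19

19


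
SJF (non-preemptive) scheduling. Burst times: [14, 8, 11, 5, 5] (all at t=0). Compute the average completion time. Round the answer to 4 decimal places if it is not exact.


SJF order (ascending): [5, 5, 8, 11, 14]
Completion times:
  Job 1: burst=5, C=5
  Job 2: burst=5, C=10
  Job 3: burst=8, C=18
  Job 4: burst=11, C=29
  Job 5: burst=14, C=43
Average completion = 105/5 = 21.0

21.0


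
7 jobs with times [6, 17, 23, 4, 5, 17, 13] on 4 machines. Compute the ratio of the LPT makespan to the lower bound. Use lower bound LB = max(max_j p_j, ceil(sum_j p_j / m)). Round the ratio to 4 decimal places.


LPT order: [23, 17, 17, 13, 6, 5, 4]
Machine loads after assignment: [23, 22, 21, 19]
LPT makespan = 23
Lower bound = max(max_job, ceil(total/4)) = max(23, 22) = 23
Ratio = 23 / 23 = 1.0

1.0


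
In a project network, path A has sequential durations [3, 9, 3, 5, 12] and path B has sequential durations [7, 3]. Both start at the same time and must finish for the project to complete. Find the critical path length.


Path A total = 3 + 9 + 3 + 5 + 12 = 32
Path B total = 7 + 3 = 10
Critical path = longest path = max(32, 10) = 32

32


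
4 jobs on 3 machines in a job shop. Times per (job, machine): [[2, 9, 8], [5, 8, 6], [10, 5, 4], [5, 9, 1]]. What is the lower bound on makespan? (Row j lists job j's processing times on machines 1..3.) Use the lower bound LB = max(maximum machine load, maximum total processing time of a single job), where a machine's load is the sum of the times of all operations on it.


Machine loads:
  Machine 1: 2 + 5 + 10 + 5 = 22
  Machine 2: 9 + 8 + 5 + 9 = 31
  Machine 3: 8 + 6 + 4 + 1 = 19
Max machine load = 31
Job totals:
  Job 1: 19
  Job 2: 19
  Job 3: 19
  Job 4: 15
Max job total = 19
Lower bound = max(31, 19) = 31

31


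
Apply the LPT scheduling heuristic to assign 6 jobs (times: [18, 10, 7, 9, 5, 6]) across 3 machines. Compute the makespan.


Sort jobs in decreasing order (LPT): [18, 10, 9, 7, 6, 5]
Assign each job to the least loaded machine:
  Machine 1: jobs [18], load = 18
  Machine 2: jobs [10, 6, 5], load = 21
  Machine 3: jobs [9, 7], load = 16
Makespan = max load = 21

21


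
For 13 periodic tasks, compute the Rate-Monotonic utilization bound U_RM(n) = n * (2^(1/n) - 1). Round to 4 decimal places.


Compute 2^(1/13) = 1.0547660765
Subtract 1: 1.0547660765 - 1 = 0.0547660765
Multiply by n: 13 * 0.0547660765 = 0.7119589945
Round to 4 dp: 0.7120

0.7120


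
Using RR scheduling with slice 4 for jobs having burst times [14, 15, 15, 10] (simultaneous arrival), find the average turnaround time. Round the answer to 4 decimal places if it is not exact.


Time quantum = 4
Execution trace:
  J1 runs 4 units, time = 4
  J2 runs 4 units, time = 8
  J3 runs 4 units, time = 12
  J4 runs 4 units, time = 16
  J1 runs 4 units, time = 20
  J2 runs 4 units, time = 24
  J3 runs 4 units, time = 28
  J4 runs 4 units, time = 32
  J1 runs 4 units, time = 36
  J2 runs 4 units, time = 40
  J3 runs 4 units, time = 44
  J4 runs 2 units, time = 46
  J1 runs 2 units, time = 48
  J2 runs 3 units, time = 51
  J3 runs 3 units, time = 54
Finish times: [48, 51, 54, 46]
Average turnaround = 199/4 = 49.75

49.75


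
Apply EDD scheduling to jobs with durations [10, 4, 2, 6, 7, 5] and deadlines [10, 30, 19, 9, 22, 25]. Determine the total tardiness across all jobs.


Sort by due date (EDD order): [(6, 9), (10, 10), (2, 19), (7, 22), (5, 25), (4, 30)]
Compute completion times and tardiness:
  Job 1: p=6, d=9, C=6, tardiness=max(0,6-9)=0
  Job 2: p=10, d=10, C=16, tardiness=max(0,16-10)=6
  Job 3: p=2, d=19, C=18, tardiness=max(0,18-19)=0
  Job 4: p=7, d=22, C=25, tardiness=max(0,25-22)=3
  Job 5: p=5, d=25, C=30, tardiness=max(0,30-25)=5
  Job 6: p=4, d=30, C=34, tardiness=max(0,34-30)=4
Total tardiness = 18

18


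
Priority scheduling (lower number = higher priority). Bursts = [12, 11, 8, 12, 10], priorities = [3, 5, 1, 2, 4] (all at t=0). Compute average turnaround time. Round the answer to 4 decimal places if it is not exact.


Sort by priority (ascending = highest first):
Order: [(1, 8), (2, 12), (3, 12), (4, 10), (5, 11)]
Completion times:
  Priority 1, burst=8, C=8
  Priority 2, burst=12, C=20
  Priority 3, burst=12, C=32
  Priority 4, burst=10, C=42
  Priority 5, burst=11, C=53
Average turnaround = 155/5 = 31.0

31.0


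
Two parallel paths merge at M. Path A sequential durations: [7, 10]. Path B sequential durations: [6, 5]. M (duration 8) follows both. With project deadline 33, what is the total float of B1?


Forward pass: ES(B1) = sum of predecessors on chain B = 0
EF = ES + duration = 0 + 6 = 6
Backward pass: LF(M) = deadline = 33; LS(M) = 33 - 8 = 25
LF(B1) = LS(M) - sum(successors on chain B) = 25 - 5 = 20
LS = LF - duration = 20 - 6 = 14
Total float = LS - ES = 14 - 0 = 14

14


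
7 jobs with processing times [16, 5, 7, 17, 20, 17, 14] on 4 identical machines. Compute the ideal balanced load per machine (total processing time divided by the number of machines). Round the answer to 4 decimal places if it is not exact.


Total processing time = 16 + 5 + 7 + 17 + 20 + 17 + 14 = 96
Number of machines = 4
Ideal balanced load = 96 / 4 = 24.0

24.0


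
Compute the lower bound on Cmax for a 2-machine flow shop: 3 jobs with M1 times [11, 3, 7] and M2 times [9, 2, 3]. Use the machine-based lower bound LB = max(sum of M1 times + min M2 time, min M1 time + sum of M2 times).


LB1 = sum(M1 times) + min(M2 times) = 21 + 2 = 23
LB2 = min(M1 times) + sum(M2 times) = 3 + 14 = 17
Lower bound = max(LB1, LB2) = max(23, 17) = 23

23


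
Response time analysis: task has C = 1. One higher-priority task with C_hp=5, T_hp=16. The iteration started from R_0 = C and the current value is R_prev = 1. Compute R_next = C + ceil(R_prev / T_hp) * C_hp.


R_next = C + ceil(R_prev / T_hp) * C_hp
ceil(1 / 16) = ceil(0.0625) = 1
Interference = 1 * 5 = 5
R_next = 1 + 5 = 6

6


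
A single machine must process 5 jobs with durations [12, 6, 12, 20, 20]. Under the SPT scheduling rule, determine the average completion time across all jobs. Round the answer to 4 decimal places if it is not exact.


Sort jobs by processing time (SPT order): [6, 12, 12, 20, 20]
Compute completion times sequentially:
  Job 1: processing = 6, completes at 6
  Job 2: processing = 12, completes at 18
  Job 3: processing = 12, completes at 30
  Job 4: processing = 20, completes at 50
  Job 5: processing = 20, completes at 70
Sum of completion times = 174
Average completion time = 174/5 = 34.8

34.8


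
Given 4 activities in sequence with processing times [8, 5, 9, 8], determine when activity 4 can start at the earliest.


Activity 4 starts after activities 1 through 3 complete.
Predecessor durations: [8, 5, 9]
ES = 8 + 5 + 9 = 22

22


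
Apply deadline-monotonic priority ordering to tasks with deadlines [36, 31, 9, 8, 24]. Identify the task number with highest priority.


Sort tasks by relative deadline (ascending):
  Task 4: deadline = 8
  Task 3: deadline = 9
  Task 5: deadline = 24
  Task 2: deadline = 31
  Task 1: deadline = 36
Priority order (highest first): [4, 3, 5, 2, 1]
Highest priority task = 4

4


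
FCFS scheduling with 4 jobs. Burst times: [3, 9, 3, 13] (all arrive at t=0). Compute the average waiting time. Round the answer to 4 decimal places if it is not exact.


FCFS order (as given): [3, 9, 3, 13]
Waiting times:
  Job 1: wait = 0
  Job 2: wait = 3
  Job 3: wait = 12
  Job 4: wait = 15
Sum of waiting times = 30
Average waiting time = 30/4 = 7.5

7.5


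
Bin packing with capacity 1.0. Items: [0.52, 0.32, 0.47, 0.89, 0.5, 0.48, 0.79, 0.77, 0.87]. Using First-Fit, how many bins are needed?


Place items sequentially using First-Fit:
  Item 0.52 -> new Bin 1
  Item 0.32 -> Bin 1 (now 0.84)
  Item 0.47 -> new Bin 2
  Item 0.89 -> new Bin 3
  Item 0.5 -> Bin 2 (now 0.97)
  Item 0.48 -> new Bin 4
  Item 0.79 -> new Bin 5
  Item 0.77 -> new Bin 6
  Item 0.87 -> new Bin 7
Total bins used = 7

7


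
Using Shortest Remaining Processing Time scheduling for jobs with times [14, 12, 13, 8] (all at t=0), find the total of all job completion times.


Since all jobs arrive at t=0, SRPT equals SPT ordering.
SPT order: [8, 12, 13, 14]
Completion times:
  Job 1: p=8, C=8
  Job 2: p=12, C=20
  Job 3: p=13, C=33
  Job 4: p=14, C=47
Total completion time = 8 + 20 + 33 + 47 = 108

108


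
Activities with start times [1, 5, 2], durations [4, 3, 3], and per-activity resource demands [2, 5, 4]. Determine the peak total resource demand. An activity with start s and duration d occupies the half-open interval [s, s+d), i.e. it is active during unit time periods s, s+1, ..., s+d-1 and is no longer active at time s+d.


Each activity i is active on [start_i, start_i + duration_i).
Compute total resource usage per time slot:
  t=0: active resources = [], total = 0
  t=1: active resources = [2], total = 2
  t=2: active resources = [2, 4], total = 6
  t=3: active resources = [2, 4], total = 6
  t=4: active resources = [2, 4], total = 6
  t=5: active resources = [5], total = 5
  t=6: active resources = [5], total = 5
  t=7: active resources = [5], total = 5
Peak resource demand = 6

6


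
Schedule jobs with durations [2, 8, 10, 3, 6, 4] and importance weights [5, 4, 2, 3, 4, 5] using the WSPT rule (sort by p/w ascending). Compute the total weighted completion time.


Compute p/w ratios and sort ascending (WSPT): [(2, 5), (4, 5), (3, 3), (6, 4), (8, 4), (10, 2)]
Compute weighted completion times:
  Job (p=2,w=5): C=2, w*C=5*2=10
  Job (p=4,w=5): C=6, w*C=5*6=30
  Job (p=3,w=3): C=9, w*C=3*9=27
  Job (p=6,w=4): C=15, w*C=4*15=60
  Job (p=8,w=4): C=23, w*C=4*23=92
  Job (p=10,w=2): C=33, w*C=2*33=66
Total weighted completion time = 285

285


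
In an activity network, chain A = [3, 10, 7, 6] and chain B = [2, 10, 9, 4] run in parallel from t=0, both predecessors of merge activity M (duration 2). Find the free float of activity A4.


ES(A4) = sum of predecessors on chain A = 20
EF(A4) = ES + duration = 20 + 6 = 26
Successor of A4 is M. ES(M) = max(sum(A), sum(B)) = max(26, 25) = 26
Free float = ES(successor) - EF(current) = 26 - 26 = 0

0


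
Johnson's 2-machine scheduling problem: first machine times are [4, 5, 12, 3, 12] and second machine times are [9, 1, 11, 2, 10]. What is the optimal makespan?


Apply Johnson's rule:
  Group 1 (a <= b): [(1, 4, 9)]
  Group 2 (a > b): [(3, 12, 11), (5, 12, 10), (4, 3, 2), (2, 5, 1)]
Optimal job order: [1, 3, 5, 4, 2]
Schedule:
  Job 1: M1 done at 4, M2 done at 13
  Job 3: M1 done at 16, M2 done at 27
  Job 5: M1 done at 28, M2 done at 38
  Job 4: M1 done at 31, M2 done at 40
  Job 2: M1 done at 36, M2 done at 41
Makespan = 41

41


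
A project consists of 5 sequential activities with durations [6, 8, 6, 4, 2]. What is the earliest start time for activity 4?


Activity 4 starts after activities 1 through 3 complete.
Predecessor durations: [6, 8, 6]
ES = 6 + 8 + 6 = 20

20


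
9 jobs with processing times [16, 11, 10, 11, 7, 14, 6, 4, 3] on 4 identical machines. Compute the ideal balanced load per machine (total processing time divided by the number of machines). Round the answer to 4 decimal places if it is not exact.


Total processing time = 16 + 11 + 10 + 11 + 7 + 14 + 6 + 4 + 3 = 82
Number of machines = 4
Ideal balanced load = 82 / 4 = 20.5

20.5


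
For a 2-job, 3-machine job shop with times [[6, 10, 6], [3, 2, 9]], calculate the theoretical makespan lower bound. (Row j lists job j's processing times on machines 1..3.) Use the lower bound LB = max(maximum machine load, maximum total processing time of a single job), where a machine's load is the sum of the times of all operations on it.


Machine loads:
  Machine 1: 6 + 3 = 9
  Machine 2: 10 + 2 = 12
  Machine 3: 6 + 9 = 15
Max machine load = 15
Job totals:
  Job 1: 22
  Job 2: 14
Max job total = 22
Lower bound = max(15, 22) = 22

22


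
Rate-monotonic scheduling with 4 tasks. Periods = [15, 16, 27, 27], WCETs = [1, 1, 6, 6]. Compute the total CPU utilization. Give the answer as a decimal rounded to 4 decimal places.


Compute individual utilizations (exact fractions):
  Task 1: C/T = 1/15 (approx. 0.0667)
  Task 2: C/T = 1/16 (approx. 0.0625)
  Task 3: C/T = 6/27 = 2/9 (approx. 0.2222)
  Task 4: C/T = 6/27 = 2/9 (approx. 0.2222)
Total utilization U = 1/15 + 1/16 + 2/9 + 2/9 = 413/720
Rounded to 4 decimal places: U = 0.5736
RM (Liu & Layland) bound for 4 tasks = 0.756828; compare with U = 413/720 (approx. 0.573611)
U <= bound, so schedulable by RM sufficient condition.

0.5736


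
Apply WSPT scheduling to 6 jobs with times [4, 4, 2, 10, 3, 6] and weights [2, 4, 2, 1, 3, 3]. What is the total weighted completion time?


Compute p/w ratios and sort ascending (WSPT): [(4, 4), (2, 2), (3, 3), (4, 2), (6, 3), (10, 1)]
Compute weighted completion times:
  Job (p=4,w=4): C=4, w*C=4*4=16
  Job (p=2,w=2): C=6, w*C=2*6=12
  Job (p=3,w=3): C=9, w*C=3*9=27
  Job (p=4,w=2): C=13, w*C=2*13=26
  Job (p=6,w=3): C=19, w*C=3*19=57
  Job (p=10,w=1): C=29, w*C=1*29=29
Total weighted completion time = 167

167


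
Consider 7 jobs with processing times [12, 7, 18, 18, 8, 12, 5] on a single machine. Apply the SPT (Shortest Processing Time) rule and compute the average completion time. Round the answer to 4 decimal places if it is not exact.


Sort jobs by processing time (SPT order): [5, 7, 8, 12, 12, 18, 18]
Compute completion times sequentially:
  Job 1: processing = 5, completes at 5
  Job 2: processing = 7, completes at 12
  Job 3: processing = 8, completes at 20
  Job 4: processing = 12, completes at 32
  Job 5: processing = 12, completes at 44
  Job 6: processing = 18, completes at 62
  Job 7: processing = 18, completes at 80
Sum of completion times = 255
Average completion time = 255/7 = 36.4286

36.4286


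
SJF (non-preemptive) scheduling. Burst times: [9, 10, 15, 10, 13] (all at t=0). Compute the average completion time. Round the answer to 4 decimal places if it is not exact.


SJF order (ascending): [9, 10, 10, 13, 15]
Completion times:
  Job 1: burst=9, C=9
  Job 2: burst=10, C=19
  Job 3: burst=10, C=29
  Job 4: burst=13, C=42
  Job 5: burst=15, C=57
Average completion = 156/5 = 31.2

31.2


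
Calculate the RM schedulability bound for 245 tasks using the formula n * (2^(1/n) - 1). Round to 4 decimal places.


Compute 2^(1/245) = 1.0028331781
Subtract 1: 1.0028331781 - 1 = 0.0028331781
Multiply by n: 245 * 0.0028331781 = 0.6941286345
Round to 4 dp: 0.6941

0.6941


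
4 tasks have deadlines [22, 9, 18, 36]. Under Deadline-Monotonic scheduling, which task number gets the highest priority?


Sort tasks by relative deadline (ascending):
  Task 2: deadline = 9
  Task 3: deadline = 18
  Task 1: deadline = 22
  Task 4: deadline = 36
Priority order (highest first): [2, 3, 1, 4]
Highest priority task = 2

2


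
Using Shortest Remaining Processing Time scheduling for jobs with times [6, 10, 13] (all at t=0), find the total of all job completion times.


Since all jobs arrive at t=0, SRPT equals SPT ordering.
SPT order: [6, 10, 13]
Completion times:
  Job 1: p=6, C=6
  Job 2: p=10, C=16
  Job 3: p=13, C=29
Total completion time = 6 + 16 + 29 = 51

51


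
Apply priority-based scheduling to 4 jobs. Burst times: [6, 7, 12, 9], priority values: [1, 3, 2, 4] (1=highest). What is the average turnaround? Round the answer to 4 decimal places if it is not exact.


Sort by priority (ascending = highest first):
Order: [(1, 6), (2, 12), (3, 7), (4, 9)]
Completion times:
  Priority 1, burst=6, C=6
  Priority 2, burst=12, C=18
  Priority 3, burst=7, C=25
  Priority 4, burst=9, C=34
Average turnaround = 83/4 = 20.75

20.75


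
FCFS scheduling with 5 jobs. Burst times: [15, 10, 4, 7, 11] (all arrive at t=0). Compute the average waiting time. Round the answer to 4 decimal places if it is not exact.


FCFS order (as given): [15, 10, 4, 7, 11]
Waiting times:
  Job 1: wait = 0
  Job 2: wait = 15
  Job 3: wait = 25
  Job 4: wait = 29
  Job 5: wait = 36
Sum of waiting times = 105
Average waiting time = 105/5 = 21.0

21.0


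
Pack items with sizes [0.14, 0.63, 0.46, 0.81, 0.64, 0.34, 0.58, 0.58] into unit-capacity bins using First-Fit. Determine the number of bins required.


Place items sequentially using First-Fit:
  Item 0.14 -> new Bin 1
  Item 0.63 -> Bin 1 (now 0.77)
  Item 0.46 -> new Bin 2
  Item 0.81 -> new Bin 3
  Item 0.64 -> new Bin 4
  Item 0.34 -> Bin 2 (now 0.8)
  Item 0.58 -> new Bin 5
  Item 0.58 -> new Bin 6
Total bins used = 6

6


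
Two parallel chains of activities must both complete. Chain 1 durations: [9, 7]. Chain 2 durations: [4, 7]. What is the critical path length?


Path A total = 9 + 7 = 16
Path B total = 4 + 7 = 11
Critical path = longest path = max(16, 11) = 16

16


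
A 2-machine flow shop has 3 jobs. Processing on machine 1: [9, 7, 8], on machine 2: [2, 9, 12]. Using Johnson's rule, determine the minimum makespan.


Apply Johnson's rule:
  Group 1 (a <= b): [(2, 7, 9), (3, 8, 12)]
  Group 2 (a > b): [(1, 9, 2)]
Optimal job order: [2, 3, 1]
Schedule:
  Job 2: M1 done at 7, M2 done at 16
  Job 3: M1 done at 15, M2 done at 28
  Job 1: M1 done at 24, M2 done at 30
Makespan = 30

30


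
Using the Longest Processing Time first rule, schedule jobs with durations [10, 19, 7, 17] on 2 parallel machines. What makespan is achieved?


Sort jobs in decreasing order (LPT): [19, 17, 10, 7]
Assign each job to the least loaded machine:
  Machine 1: jobs [19, 7], load = 26
  Machine 2: jobs [17, 10], load = 27
Makespan = max load = 27

27


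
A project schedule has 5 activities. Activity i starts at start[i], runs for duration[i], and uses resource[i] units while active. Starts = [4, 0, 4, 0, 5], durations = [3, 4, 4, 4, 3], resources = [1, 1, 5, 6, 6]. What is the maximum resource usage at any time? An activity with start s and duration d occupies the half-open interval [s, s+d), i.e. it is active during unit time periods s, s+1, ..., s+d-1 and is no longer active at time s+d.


Each activity i is active on [start_i, start_i + duration_i).
Compute total resource usage per time slot:
  t=0: active resources = [1, 6], total = 7
  t=1: active resources = [1, 6], total = 7
  t=2: active resources = [1, 6], total = 7
  t=3: active resources = [1, 6], total = 7
  t=4: active resources = [1, 5], total = 6
  t=5: active resources = [1, 5, 6], total = 12
  t=6: active resources = [1, 5, 6], total = 12
  t=7: active resources = [5, 6], total = 11
Peak resource demand = 12

12


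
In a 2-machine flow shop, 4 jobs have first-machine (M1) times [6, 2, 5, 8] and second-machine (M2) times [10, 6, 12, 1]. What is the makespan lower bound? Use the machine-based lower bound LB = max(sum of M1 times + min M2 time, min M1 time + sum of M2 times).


LB1 = sum(M1 times) + min(M2 times) = 21 + 1 = 22
LB2 = min(M1 times) + sum(M2 times) = 2 + 29 = 31
Lower bound = max(LB1, LB2) = max(22, 31) = 31

31


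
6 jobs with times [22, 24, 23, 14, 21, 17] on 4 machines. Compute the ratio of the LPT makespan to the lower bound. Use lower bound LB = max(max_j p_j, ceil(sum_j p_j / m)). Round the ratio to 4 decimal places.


LPT order: [24, 23, 22, 21, 17, 14]
Machine loads after assignment: [24, 23, 36, 38]
LPT makespan = 38
Lower bound = max(max_job, ceil(total/4)) = max(24, 31) = 31
Ratio = 38 / 31 = 1.2258

1.2258


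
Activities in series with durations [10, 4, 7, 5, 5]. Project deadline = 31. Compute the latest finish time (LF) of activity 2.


LF(activity 2) = deadline - sum of successor durations
Successors: activities 3 through 5 with durations [7, 5, 5]
Sum of successor durations = 17
LF = 31 - 17 = 14

14


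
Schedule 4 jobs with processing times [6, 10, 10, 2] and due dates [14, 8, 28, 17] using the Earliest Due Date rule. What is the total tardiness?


Sort by due date (EDD order): [(10, 8), (6, 14), (2, 17), (10, 28)]
Compute completion times and tardiness:
  Job 1: p=10, d=8, C=10, tardiness=max(0,10-8)=2
  Job 2: p=6, d=14, C=16, tardiness=max(0,16-14)=2
  Job 3: p=2, d=17, C=18, tardiness=max(0,18-17)=1
  Job 4: p=10, d=28, C=28, tardiness=max(0,28-28)=0
Total tardiness = 5

5


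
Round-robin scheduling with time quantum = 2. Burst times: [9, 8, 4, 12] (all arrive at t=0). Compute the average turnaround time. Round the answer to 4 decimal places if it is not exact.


Time quantum = 2
Execution trace:
  J1 runs 2 units, time = 2
  J2 runs 2 units, time = 4
  J3 runs 2 units, time = 6
  J4 runs 2 units, time = 8
  J1 runs 2 units, time = 10
  J2 runs 2 units, time = 12
  J3 runs 2 units, time = 14
  J4 runs 2 units, time = 16
  J1 runs 2 units, time = 18
  J2 runs 2 units, time = 20
  J4 runs 2 units, time = 22
  J1 runs 2 units, time = 24
  J2 runs 2 units, time = 26
  J4 runs 2 units, time = 28
  J1 runs 1 units, time = 29
  J4 runs 2 units, time = 31
  J4 runs 2 units, time = 33
Finish times: [29, 26, 14, 33]
Average turnaround = 102/4 = 25.5

25.5


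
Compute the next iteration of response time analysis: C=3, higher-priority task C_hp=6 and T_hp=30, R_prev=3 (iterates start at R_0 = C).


R_next = C + ceil(R_prev / T_hp) * C_hp
ceil(3 / 30) = ceil(0.1) = 1
Interference = 1 * 6 = 6
R_next = 3 + 6 = 9

9


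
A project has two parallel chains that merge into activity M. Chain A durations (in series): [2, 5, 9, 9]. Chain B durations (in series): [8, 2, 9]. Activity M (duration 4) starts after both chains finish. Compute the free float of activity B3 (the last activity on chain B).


ES(B3) = sum of predecessors on chain B = 10
EF(B3) = ES + duration = 10 + 9 = 19
Successor of B3 is M. ES(M) = max(sum(A), sum(B)) = max(25, 19) = 25
Free float = ES(successor) - EF(current) = 25 - 19 = 6

6


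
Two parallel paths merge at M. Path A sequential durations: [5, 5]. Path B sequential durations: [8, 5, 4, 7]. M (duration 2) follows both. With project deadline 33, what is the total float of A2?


Forward pass: ES(A2) = sum of predecessors on chain A = 5
EF = ES + duration = 5 + 5 = 10
Backward pass: LF(M) = deadline = 33; LS(M) = 33 - 2 = 31
LF(A2) = LS(M) - sum(successors on chain A) = 31 - 0 = 31
LS = LF - duration = 31 - 5 = 26
Total float = LS - ES = 26 - 5 = 21

21


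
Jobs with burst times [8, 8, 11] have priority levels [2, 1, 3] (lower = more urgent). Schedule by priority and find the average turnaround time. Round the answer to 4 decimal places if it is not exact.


Sort by priority (ascending = highest first):
Order: [(1, 8), (2, 8), (3, 11)]
Completion times:
  Priority 1, burst=8, C=8
  Priority 2, burst=8, C=16
  Priority 3, burst=11, C=27
Average turnaround = 51/3 = 17.0

17.0


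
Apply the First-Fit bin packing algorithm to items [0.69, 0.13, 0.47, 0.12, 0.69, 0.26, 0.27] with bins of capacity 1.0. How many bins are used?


Place items sequentially using First-Fit:
  Item 0.69 -> new Bin 1
  Item 0.13 -> Bin 1 (now 0.82)
  Item 0.47 -> new Bin 2
  Item 0.12 -> Bin 1 (now 0.94)
  Item 0.69 -> new Bin 3
  Item 0.26 -> Bin 2 (now 0.73)
  Item 0.27 -> Bin 2 (now 1.0)
Total bins used = 3

3


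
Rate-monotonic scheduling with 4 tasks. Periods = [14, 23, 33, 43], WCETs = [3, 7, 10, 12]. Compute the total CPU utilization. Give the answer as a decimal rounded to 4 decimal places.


Compute individual utilizations (exact fractions):
  Task 1: C/T = 3/14 (approx. 0.2143)
  Task 2: C/T = 7/23 (approx. 0.3043)
  Task 3: C/T = 10/33 (approx. 0.303)
  Task 4: C/T = 12/43 (approx. 0.2791)
Total utilization U = 3/14 + 7/23 + 10/33 + 12/43 = 502945/456918
Rounded to 4 decimal places: U = 1.1007
RM (Liu & Layland) bound for 4 tasks = 0.756828; compare with U = 502945/456918 (approx. 1.100734)
U > 1, so the task set is not schedulable (processor overloaded).

1.1007


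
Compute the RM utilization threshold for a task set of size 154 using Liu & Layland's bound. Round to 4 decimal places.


Compute 2^(1/154) = 1.0045111002
Subtract 1: 1.0045111002 - 1 = 0.0045111002
Multiply by n: 154 * 0.0045111002 = 0.6947094308
Round to 4 dp: 0.6947

0.6947


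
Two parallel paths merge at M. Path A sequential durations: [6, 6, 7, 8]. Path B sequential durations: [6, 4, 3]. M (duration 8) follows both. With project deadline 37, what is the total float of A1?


Forward pass: ES(A1) = sum of predecessors on chain A = 0
EF = ES + duration = 0 + 6 = 6
Backward pass: LF(M) = deadline = 37; LS(M) = 37 - 8 = 29
LF(A1) = LS(M) - sum(successors on chain A) = 29 - 21 = 8
LS = LF - duration = 8 - 6 = 2
Total float = LS - ES = 2 - 0 = 2

2


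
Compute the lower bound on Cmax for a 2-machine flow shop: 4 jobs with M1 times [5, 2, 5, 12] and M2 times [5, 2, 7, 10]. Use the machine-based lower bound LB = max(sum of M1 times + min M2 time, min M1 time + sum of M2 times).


LB1 = sum(M1 times) + min(M2 times) = 24 + 2 = 26
LB2 = min(M1 times) + sum(M2 times) = 2 + 24 = 26
Lower bound = max(LB1, LB2) = max(26, 26) = 26

26


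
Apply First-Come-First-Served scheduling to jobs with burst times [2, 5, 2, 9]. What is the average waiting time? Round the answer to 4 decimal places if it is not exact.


FCFS order (as given): [2, 5, 2, 9]
Waiting times:
  Job 1: wait = 0
  Job 2: wait = 2
  Job 3: wait = 7
  Job 4: wait = 9
Sum of waiting times = 18
Average waiting time = 18/4 = 4.5

4.5


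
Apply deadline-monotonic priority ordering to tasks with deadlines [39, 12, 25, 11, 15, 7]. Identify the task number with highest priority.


Sort tasks by relative deadline (ascending):
  Task 6: deadline = 7
  Task 4: deadline = 11
  Task 2: deadline = 12
  Task 5: deadline = 15
  Task 3: deadline = 25
  Task 1: deadline = 39
Priority order (highest first): [6, 4, 2, 5, 3, 1]
Highest priority task = 6

6


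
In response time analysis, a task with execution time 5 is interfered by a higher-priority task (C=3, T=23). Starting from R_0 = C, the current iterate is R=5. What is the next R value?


R_next = C + ceil(R_prev / T_hp) * C_hp
ceil(5 / 23) = ceil(0.2174) = 1
Interference = 1 * 3 = 3
R_next = 5 + 3 = 8

8


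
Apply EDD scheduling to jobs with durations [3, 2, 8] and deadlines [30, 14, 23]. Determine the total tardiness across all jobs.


Sort by due date (EDD order): [(2, 14), (8, 23), (3, 30)]
Compute completion times and tardiness:
  Job 1: p=2, d=14, C=2, tardiness=max(0,2-14)=0
  Job 2: p=8, d=23, C=10, tardiness=max(0,10-23)=0
  Job 3: p=3, d=30, C=13, tardiness=max(0,13-30)=0
Total tardiness = 0

0


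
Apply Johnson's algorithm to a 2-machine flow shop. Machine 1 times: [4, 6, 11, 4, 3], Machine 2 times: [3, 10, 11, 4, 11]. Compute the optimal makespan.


Apply Johnson's rule:
  Group 1 (a <= b): [(5, 3, 11), (4, 4, 4), (2, 6, 10), (3, 11, 11)]
  Group 2 (a > b): [(1, 4, 3)]
Optimal job order: [5, 4, 2, 3, 1]
Schedule:
  Job 5: M1 done at 3, M2 done at 14
  Job 4: M1 done at 7, M2 done at 18
  Job 2: M1 done at 13, M2 done at 28
  Job 3: M1 done at 24, M2 done at 39
  Job 1: M1 done at 28, M2 done at 42
Makespan = 42

42


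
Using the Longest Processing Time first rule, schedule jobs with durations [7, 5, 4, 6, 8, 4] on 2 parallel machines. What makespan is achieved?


Sort jobs in decreasing order (LPT): [8, 7, 6, 5, 4, 4]
Assign each job to the least loaded machine:
  Machine 1: jobs [8, 5, 4], load = 17
  Machine 2: jobs [7, 6, 4], load = 17
Makespan = max load = 17

17


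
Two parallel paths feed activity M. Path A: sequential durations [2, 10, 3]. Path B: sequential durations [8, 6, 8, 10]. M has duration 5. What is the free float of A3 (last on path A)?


ES(A3) = sum of predecessors on chain A = 12
EF(A3) = ES + duration = 12 + 3 = 15
Successor of A3 is M. ES(M) = max(sum(A), sum(B)) = max(15, 32) = 32
Free float = ES(successor) - EF(current) = 32 - 15 = 17

17


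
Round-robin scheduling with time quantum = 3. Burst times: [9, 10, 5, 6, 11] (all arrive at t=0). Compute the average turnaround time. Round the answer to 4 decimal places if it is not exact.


Time quantum = 3
Execution trace:
  J1 runs 3 units, time = 3
  J2 runs 3 units, time = 6
  J3 runs 3 units, time = 9
  J4 runs 3 units, time = 12
  J5 runs 3 units, time = 15
  J1 runs 3 units, time = 18
  J2 runs 3 units, time = 21
  J3 runs 2 units, time = 23
  J4 runs 3 units, time = 26
  J5 runs 3 units, time = 29
  J1 runs 3 units, time = 32
  J2 runs 3 units, time = 35
  J5 runs 3 units, time = 38
  J2 runs 1 units, time = 39
  J5 runs 2 units, time = 41
Finish times: [32, 39, 23, 26, 41]
Average turnaround = 161/5 = 32.2

32.2


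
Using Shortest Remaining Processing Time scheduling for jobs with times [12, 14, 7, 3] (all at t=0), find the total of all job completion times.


Since all jobs arrive at t=0, SRPT equals SPT ordering.
SPT order: [3, 7, 12, 14]
Completion times:
  Job 1: p=3, C=3
  Job 2: p=7, C=10
  Job 3: p=12, C=22
  Job 4: p=14, C=36
Total completion time = 3 + 10 + 22 + 36 = 71

71
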